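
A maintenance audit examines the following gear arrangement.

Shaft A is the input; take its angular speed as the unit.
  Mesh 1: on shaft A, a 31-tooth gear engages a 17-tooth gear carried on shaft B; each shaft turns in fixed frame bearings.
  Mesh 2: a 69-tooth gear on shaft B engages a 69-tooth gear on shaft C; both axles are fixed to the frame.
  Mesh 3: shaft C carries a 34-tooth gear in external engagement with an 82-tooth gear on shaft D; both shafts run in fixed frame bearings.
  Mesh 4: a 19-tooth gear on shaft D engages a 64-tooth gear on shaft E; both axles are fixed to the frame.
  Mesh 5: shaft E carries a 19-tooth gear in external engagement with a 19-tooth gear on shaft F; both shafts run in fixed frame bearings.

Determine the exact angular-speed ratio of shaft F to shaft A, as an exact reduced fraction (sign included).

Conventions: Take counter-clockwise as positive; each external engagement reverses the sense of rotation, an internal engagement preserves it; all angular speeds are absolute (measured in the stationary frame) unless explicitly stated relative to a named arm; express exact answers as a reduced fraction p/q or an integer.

class = fixed-axis compound train [5 meshes; 5 ratios multiply, 5 sense flips]
mesh 1 [31T→17T]: running ratio 31/17, sense −
mesh 2 [69T→69T]: running ratio 31/17, sense +
mesh 3 [34T→82T]: running ratio 31/41, sense −
mesh 4 [19T→64T]: running ratio 589/2624, sense +
mesh 5 [19T→19T]: running ratio 589/2624, sense −
ω_out/ω_in = -589/2624

-589/2624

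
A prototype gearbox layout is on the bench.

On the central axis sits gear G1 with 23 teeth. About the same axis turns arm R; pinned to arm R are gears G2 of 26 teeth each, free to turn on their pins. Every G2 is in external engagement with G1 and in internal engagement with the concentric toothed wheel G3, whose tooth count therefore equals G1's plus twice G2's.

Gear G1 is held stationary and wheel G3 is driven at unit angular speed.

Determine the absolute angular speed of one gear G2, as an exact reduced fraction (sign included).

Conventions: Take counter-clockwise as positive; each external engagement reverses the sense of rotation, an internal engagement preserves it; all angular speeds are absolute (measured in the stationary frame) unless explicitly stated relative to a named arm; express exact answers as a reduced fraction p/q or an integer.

75/52

planetary set (23T centre, 26T on arm, 75T internal) — Willis relation
ring teeth: 23 + 2·26 = 75
23(ω_sun−ω_arm) = −75(ω_ring−ω_arm),  ω_sun = 0, ω_ring = 1
23(0−ω_arm) = −75(1−ω_arm)  ⇒  98·ω_arm = 75  ⇒  ω_arm = 75/98
sun–planet mesh: 23·(0−75/98) = −26·(ω_p−ω_arm)  ⇒  ω_p−ω_arm = 1725/2548
ω_p = 75/98 + 1725/2548 = 75/52
exact speed ratio = 75/52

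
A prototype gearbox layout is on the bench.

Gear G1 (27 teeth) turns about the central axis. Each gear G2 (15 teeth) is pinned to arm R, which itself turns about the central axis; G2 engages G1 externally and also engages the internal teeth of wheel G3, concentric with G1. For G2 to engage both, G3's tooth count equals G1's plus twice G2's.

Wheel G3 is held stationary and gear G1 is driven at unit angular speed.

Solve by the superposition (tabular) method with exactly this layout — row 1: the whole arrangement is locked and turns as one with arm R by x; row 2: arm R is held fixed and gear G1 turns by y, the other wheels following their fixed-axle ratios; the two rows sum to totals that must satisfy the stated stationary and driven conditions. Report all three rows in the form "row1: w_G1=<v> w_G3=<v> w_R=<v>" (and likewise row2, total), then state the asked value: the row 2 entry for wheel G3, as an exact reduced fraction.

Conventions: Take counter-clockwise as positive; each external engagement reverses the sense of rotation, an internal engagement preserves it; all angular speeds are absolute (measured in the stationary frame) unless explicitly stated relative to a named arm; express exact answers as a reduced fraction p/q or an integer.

topology: planetary set — G1 27T / G2 15T / G3 57T, arm = carrier (Willis)
row 1 — lock + rotate with arm: ω_sun = ω_ring = ω_arm = x
row 2: sun turns y, ring = −(27/57)·y, arm 0
boundary: total ω_ring = x − (27/57)·y = 0 and total ω_sun = x + y = 1  ⇒  y = 19/28, x = 9/28
row 2 ring = −(27/57)·19/28 = -9/28
totals (row 1 + row 2): sun 9/28 + 19/28 = 1, ring 9/28 + (-9/28) = 0, arm 9/28 + 0 = 9/28
asked cell (row2, ring) = -9/28

row1: w_G1=9/28 w_G3=9/28 w_R=9/28
row2: w_G1=19/28 w_G3=-9/28 w_R=0
total: w_G1=1 w_G3=0 w_R=9/28
asked value: -9/28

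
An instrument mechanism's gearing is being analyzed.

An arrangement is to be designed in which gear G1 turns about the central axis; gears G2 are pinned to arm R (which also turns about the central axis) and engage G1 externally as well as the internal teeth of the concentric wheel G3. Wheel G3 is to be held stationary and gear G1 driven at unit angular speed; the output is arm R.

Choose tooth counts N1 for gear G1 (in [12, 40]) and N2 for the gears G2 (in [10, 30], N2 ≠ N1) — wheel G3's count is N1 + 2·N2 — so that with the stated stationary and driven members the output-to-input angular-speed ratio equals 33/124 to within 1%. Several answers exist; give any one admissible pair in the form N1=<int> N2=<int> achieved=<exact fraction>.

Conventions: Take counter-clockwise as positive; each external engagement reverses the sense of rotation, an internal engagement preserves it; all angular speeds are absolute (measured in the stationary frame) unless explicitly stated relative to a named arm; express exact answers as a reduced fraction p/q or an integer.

N1=33 N2=29 achieved=33/124

class = planetary set [ratio 33/124 wanted; Willis about the carrier]
Willis with ω_ring = 0: ω_arm/ω_sun = N1/(N1+N3); set equal to 33/124  ⇒  N3/N1 = 1/(33/124) − 1 = 91/33
N3 = N1 + 2·N2  ⇒  N2/N1 = (N3/N1 − 1)/2 = (91/33 − 1)/2 = 29/33
smallest multiple with N1 ≥ 12 and N2 ≥ 10: k = 1  ⇒  N1 = 1·33 = 33, N2 = 1·29 = 29 (N1 ≤ 40, N2 ≤ 30, N2 ≠ N1 ✓), N3 = 33 + 2·29 = 91
check: N1/(N1+N3) with N1 = 33, N3 = 91 gives 33/124; |achieved − target| = 0 ≤ 33/12400 ✓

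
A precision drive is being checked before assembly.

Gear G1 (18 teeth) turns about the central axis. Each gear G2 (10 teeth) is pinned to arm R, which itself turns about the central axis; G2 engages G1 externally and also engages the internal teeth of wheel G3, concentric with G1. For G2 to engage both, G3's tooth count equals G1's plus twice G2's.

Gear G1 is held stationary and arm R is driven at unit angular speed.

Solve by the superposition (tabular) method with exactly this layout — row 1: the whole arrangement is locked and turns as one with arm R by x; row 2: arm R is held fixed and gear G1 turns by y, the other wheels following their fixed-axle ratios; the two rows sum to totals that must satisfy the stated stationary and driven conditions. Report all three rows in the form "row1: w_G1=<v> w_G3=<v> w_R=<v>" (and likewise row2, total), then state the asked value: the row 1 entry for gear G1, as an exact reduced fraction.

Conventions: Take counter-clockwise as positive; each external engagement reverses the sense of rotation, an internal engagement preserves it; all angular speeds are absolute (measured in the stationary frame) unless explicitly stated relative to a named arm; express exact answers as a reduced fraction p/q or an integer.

recognized (axles ride arm R): planetary set, 18/10/38 teeth
superposition row 1 [locked train]: every member turns x
row 2: sun turns y, ring = −(18/38)·y, arm 0
boundary: total ω_sun = x + y = 0 and total ω_arm = x = 1  ⇒  y = -1, x = 1
row 2 ring = −(18/38)·(-1) = 9/19
totals (row 1 + row 2): sun 1 + (-1) = 0, ring 1 + 9/19 = 28/19, arm 1 + 0 = 1
asked cell (row1, sun) = 1

row1: w_G1=1 w_G3=1 w_R=1
row2: w_G1=-1 w_G3=9/19 w_R=0
total: w_G1=0 w_G3=28/19 w_R=1
asked value: 1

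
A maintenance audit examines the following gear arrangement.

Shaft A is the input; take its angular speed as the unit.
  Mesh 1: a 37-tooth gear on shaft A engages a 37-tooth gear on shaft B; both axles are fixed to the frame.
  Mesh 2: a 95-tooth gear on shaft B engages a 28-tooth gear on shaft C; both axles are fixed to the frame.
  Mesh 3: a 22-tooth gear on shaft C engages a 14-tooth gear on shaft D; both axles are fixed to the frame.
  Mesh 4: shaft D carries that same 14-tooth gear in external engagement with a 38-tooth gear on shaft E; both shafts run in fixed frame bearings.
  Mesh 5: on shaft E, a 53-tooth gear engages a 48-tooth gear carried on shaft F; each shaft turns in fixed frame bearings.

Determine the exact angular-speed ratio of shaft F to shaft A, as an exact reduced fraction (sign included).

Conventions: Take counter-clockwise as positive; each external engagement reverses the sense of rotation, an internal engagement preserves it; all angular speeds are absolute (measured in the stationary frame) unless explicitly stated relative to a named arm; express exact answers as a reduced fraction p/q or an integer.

class = fixed-axis compound train [5 meshes; 5 ratios multiply, 5 sense flips]
mesh 1 [37T→37T]: running ratio 1, sense −
mesh 2 [95T→28T]: running ratio 95/28, sense +
mesh 3 [22T→14T]: running ratio 1045/196, sense −
mesh 4 [14T→38T]: running ratio 55/28, sense +
mesh 5 [53T→48T]: running ratio 2915/1344, sense −
ω_out/ω_in = -2915/1344

-2915/1344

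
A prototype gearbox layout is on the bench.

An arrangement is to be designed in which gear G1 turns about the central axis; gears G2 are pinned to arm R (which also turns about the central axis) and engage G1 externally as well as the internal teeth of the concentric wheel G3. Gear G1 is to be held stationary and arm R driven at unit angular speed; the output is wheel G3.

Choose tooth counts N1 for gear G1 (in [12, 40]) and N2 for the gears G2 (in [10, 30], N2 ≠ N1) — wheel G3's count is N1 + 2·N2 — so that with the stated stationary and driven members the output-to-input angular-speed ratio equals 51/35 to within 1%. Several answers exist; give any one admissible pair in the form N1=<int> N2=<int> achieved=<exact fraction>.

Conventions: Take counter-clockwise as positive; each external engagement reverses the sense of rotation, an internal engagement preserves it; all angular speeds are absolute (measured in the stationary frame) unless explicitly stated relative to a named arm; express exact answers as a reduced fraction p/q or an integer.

design class (target 51/35): planetary set
Willis with ω_sun = 0: ω_ring/ω_arm = (N1+N3)/N3; set equal to 51/35  ⇒  N3/N1 = 1/(51/35 − 1) = 35/16
N3 = N1 + 2·N2  ⇒  N2/N1 = (N3/N1 − 1)/2 = (35/16 − 1)/2 = 19/32
smallest multiple with N1 ≥ 12 and N2 ≥ 10: k = 1  ⇒  N1 = 1·32 = 32, N2 = 1·19 = 19 (N1 ≤ 40, N2 ≤ 30, N2 ≠ N1 ✓), N3 = 32 + 2·19 = 70
check: (N1+N3)/N3 with N1 = 32, N3 = 70 gives 51/35; |achieved − target| = 0 ≤ 51/3500 ✓

N1=32 N2=19 achieved=51/35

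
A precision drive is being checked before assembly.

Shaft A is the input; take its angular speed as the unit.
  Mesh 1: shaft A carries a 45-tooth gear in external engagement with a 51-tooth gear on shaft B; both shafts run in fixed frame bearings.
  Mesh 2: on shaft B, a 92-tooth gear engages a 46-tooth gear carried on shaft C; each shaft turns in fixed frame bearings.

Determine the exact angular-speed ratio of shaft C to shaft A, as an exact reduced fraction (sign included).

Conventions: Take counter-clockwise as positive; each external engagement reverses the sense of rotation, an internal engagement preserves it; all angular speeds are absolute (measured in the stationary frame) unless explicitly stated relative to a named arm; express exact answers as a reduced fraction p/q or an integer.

class = fixed-axis compound train [2 meshes; 2 ratios multiply, 2 sense flips]
mesh 1 [45T→51T]: running ratio 15/17, sense −
mesh 2 [92T→46T]: running ratio 30/17, sense +
ω_out/ω_in = 30/17

30/17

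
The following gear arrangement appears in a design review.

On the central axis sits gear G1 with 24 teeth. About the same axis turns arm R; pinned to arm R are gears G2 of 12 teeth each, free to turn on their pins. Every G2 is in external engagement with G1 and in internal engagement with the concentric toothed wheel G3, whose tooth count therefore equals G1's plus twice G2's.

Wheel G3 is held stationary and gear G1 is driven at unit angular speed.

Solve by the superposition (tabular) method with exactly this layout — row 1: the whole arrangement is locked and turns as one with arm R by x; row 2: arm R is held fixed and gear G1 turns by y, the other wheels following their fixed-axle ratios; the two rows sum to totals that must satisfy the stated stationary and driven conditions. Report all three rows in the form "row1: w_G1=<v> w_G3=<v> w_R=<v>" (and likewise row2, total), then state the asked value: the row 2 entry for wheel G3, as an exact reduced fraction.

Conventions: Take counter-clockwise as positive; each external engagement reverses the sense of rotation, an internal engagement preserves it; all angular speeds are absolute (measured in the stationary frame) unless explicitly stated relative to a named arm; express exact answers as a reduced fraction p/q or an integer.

row1: w_G1=1/3 w_G3=1/3 w_R=1/3
row2: w_G1=2/3 w_G3=-1/3 w_R=0
total: w_G1=1 w_G3=0 w_R=1/3
asked value: -1/3

recognized (axles ride arm R): planetary set, 24/12/48 teeth
superposition row 1 [locked train]: every member turns x
row 2: sun turns y, ring = −(24/48)·y, arm 0
boundary: total ω_ring = x − (24/48)·y = 0 and total ω_sun = x + y = 1  ⇒  y = 2/3, x = 1/3
row 2 ring = −(24/48)·2/3 = -1/3
totals (row 1 + row 2): sun 1/3 + 2/3 = 1, ring 1/3 + (-1/3) = 0, arm 1/3 + 0 = 1/3
asked cell (row2, ring) = -1/3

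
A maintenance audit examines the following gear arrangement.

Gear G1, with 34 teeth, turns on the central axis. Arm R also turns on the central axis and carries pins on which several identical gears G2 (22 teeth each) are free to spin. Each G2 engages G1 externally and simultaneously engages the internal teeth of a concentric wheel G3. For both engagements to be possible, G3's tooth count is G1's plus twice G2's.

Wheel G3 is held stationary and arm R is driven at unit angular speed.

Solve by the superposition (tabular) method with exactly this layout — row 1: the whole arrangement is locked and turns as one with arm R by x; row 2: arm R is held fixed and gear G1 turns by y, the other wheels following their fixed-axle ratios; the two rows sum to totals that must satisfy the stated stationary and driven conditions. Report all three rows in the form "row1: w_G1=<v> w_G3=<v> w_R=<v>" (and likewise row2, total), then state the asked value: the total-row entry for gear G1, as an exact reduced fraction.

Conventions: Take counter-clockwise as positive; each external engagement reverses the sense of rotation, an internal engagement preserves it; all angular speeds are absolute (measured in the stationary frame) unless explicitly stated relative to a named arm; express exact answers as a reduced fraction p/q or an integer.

row1: w_G1=1 w_G3=1 w_R=1
row2: w_G1=39/17 w_G3=-1 w_R=0
total: w_G1=56/17 w_G3=0 w_R=1
asked value: 56/17

topology: planetary set — G1 34T / G2 22T / G3 78T, arm = carrier (Willis)
row 1 (train locked, turned with arm): all members turn x
row 2 — arm fixed, fixed-axis ratios: sun y, ring −(34/78)·y, arm 0
boundary: total ω_ring = x − (34/78)·y = 0 and total ω_arm = x = 1  ⇒  y = 39/17, x = 1
row 2 ring = −(34/78)·39/17 = -1
totals (row 1 + row 2): sun 1 + 39/17 = 56/17, ring 1 + (-1) = 0, arm 1 + 0 = 1
asked cell (total, sun) = 56/17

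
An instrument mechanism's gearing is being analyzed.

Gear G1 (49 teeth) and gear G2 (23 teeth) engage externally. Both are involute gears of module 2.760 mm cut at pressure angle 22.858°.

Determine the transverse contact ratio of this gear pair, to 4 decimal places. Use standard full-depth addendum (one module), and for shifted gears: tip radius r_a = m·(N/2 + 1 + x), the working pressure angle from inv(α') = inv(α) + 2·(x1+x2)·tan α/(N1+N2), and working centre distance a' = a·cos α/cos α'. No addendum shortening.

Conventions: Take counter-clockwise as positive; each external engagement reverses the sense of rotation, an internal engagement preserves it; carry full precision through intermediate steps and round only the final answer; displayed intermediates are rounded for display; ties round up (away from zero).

topology: single-mesh involute geometry — m = 2.760, 49T/23T pair
base radii: r_b1 = 62.309829, r_b2 = 29.247471
tip radii: r_a1 = 70.380000, r_a2 = 34.500000
no profile shift: α' = α, a' = a
action lengths: √(r_a1²−r_b1²) = 32.723534, √(r_a2²−r_b2²) = 18.298510
base pitch p_b = π·m·cos α = 7.989882
CR = (32.723534 + 18.298510 − 99.360000·sin 22.85800°)/7.989882 = 1.555191
contact ratio ≈ 1.5552

1.5552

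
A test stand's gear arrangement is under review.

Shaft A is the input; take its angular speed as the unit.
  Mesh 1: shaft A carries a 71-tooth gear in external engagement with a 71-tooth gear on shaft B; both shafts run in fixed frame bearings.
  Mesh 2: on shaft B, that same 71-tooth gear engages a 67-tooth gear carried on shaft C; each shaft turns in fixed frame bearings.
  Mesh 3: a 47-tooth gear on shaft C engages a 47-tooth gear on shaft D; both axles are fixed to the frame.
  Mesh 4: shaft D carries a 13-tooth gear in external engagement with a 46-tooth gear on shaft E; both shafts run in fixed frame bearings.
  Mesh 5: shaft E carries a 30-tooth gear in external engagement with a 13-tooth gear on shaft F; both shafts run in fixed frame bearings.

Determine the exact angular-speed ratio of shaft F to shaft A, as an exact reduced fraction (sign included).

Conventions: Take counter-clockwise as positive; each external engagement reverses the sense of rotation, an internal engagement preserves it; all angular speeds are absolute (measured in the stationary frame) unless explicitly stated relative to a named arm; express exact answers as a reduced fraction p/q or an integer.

-1065/1541

class = fixed-axis compound train [5 meshes; 5 ratios multiply, 5 sense flips]
mesh 1 [71T→71T]: running ratio 1, sense −
mesh 2 [71T→67T]: running ratio 71/67, sense +
mesh 3 [47T→47T]: running ratio 71/67, sense −
mesh 4 [13T→46T]: running ratio 923/3082, sense +
mesh 5 [30T→13T]: running ratio 1065/1541, sense −
ω_out/ω_in = -1065/1541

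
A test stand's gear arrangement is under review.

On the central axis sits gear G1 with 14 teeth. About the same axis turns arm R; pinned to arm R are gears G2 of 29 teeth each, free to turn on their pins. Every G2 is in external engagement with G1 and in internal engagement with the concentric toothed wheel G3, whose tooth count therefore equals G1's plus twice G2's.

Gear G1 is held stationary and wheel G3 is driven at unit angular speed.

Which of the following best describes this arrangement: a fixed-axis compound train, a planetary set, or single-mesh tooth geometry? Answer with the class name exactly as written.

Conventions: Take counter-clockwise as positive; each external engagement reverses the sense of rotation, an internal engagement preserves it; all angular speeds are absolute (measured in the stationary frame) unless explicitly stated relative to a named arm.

class = planetary set [G3 = 14+2·29 = 72; Willis about the carrier]
classification: planetary set

planetary set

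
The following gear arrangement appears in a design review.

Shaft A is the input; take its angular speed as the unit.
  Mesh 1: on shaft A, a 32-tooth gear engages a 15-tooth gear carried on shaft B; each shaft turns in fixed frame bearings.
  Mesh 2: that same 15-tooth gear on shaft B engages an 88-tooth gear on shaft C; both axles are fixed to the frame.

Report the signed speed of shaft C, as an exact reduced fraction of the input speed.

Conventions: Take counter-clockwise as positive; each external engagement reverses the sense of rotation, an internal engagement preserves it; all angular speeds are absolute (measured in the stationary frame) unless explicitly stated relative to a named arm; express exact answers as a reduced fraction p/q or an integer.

2-mesh fixed-axis compound train (all bearings frame-fixed)
mesh 1 [32T→15T]: |ω|/ω_in = 1×32/15 = 32/15, sense flips to −
mesh 2 [15T→88T]: |ω|/ω_in = (32/15)×15/88 = 4/11, sense flips to +
signed output speed (× input speed) = 4/11

4/11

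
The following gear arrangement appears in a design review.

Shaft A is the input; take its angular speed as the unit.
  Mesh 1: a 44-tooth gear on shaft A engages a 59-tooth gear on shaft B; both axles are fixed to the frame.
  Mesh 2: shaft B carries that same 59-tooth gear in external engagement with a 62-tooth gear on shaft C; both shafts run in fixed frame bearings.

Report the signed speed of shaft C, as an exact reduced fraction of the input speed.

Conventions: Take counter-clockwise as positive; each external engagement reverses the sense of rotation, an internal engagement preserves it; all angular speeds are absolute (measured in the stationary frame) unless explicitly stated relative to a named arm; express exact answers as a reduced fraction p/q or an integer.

22/31

2-mesh fixed-axis compound train (all bearings frame-fixed)
mesh 1 [44T→59T]: |ω|/ω_in = 1×44/59 = 44/59, sense flips to −
mesh 2 [59T→62T]: |ω|/ω_in = (44/59)×59/62 = 22/31, sense flips to +
signed output speed (× input speed) = 22/31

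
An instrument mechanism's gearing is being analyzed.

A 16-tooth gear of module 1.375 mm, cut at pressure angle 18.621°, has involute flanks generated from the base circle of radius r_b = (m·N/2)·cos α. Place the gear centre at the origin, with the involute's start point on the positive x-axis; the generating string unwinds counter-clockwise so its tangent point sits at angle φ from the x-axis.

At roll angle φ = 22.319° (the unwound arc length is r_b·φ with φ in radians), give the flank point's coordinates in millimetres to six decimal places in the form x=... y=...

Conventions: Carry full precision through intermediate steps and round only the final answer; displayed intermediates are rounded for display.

x=11.185304 y=0.202289

class = single-mesh tooth geometry [base-circle involute, m = 1.375, 16T]
pitch radius r_p = m·N/2 = 1.375·16/2 = 11.000000
base radius r_b = r_p·cos α = 11.000000·cos 18.621° = 10.424166
roll angle φ = 22.319° = 0.38954004 rad
x = r_b·(cos φ + φ·sin φ) = 11.185304
y = r_b·(sin φ − φ·cos φ) = 0.202289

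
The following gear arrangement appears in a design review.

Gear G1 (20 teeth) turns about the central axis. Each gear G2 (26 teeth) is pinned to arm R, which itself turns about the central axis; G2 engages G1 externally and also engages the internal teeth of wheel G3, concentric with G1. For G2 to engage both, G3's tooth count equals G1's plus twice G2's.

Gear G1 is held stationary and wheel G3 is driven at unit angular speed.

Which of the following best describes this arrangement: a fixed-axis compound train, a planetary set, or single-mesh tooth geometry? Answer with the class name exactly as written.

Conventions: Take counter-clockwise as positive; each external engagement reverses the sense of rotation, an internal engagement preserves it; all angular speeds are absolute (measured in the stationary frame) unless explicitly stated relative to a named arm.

topology: planetary set — G1 20T / G2 26T / G3 72T, arm = carrier (Willis)
classification: planetary set

planetary set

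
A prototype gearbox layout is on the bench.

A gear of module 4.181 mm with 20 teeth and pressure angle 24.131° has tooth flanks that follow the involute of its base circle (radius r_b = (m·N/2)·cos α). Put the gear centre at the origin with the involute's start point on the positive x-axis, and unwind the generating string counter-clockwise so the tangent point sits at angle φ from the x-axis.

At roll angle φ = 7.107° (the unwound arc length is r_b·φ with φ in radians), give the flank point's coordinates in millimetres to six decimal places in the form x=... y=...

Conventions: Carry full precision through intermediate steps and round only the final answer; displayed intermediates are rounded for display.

topology: single-mesh involute geometry — m = 4.181, N = 20
pitch radius r_p = m·N/2 = 4.181·20/2 = 41.810000
base radius r_b = r_p·cos α = 41.810000·cos 24.131° = 38.156354
roll angle φ = 7.107° = 0.12404055 rad
x = r_b·(cos φ + φ·sin φ) = 38.448764
y = r_b·(sin φ − φ·cos φ) = 0.024236

x=38.448764 y=0.024236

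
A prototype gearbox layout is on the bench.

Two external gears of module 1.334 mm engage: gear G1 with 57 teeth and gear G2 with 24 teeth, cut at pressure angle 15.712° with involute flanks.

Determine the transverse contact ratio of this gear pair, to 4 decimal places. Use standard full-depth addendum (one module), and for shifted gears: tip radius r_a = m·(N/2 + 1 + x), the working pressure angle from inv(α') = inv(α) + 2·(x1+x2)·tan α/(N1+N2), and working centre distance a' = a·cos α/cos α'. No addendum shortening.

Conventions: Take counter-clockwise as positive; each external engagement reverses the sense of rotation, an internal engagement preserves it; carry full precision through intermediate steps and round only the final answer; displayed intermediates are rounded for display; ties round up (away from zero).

1.9306

class = single-mesh tooth geometry [involute pair 57T × 24T, m = 1.334]
base radii: r_b1 = 36.598422, r_b2 = 15.409862
tip radii: r_a1 = 39.353000, r_a2 = 17.342000
no profile shift: α' = α, a' = a
action lengths: √(r_a1²−r_b1²) = 14.464236, √(r_a2²−r_b2²) = 7.954943
base pitch p_b = π·m·cos α = 4.034292
CR = (14.464236 + 7.954943 − 54.027000·sin 15.71200°)/4.034292 = 1.930588
contact ratio ≈ 1.9306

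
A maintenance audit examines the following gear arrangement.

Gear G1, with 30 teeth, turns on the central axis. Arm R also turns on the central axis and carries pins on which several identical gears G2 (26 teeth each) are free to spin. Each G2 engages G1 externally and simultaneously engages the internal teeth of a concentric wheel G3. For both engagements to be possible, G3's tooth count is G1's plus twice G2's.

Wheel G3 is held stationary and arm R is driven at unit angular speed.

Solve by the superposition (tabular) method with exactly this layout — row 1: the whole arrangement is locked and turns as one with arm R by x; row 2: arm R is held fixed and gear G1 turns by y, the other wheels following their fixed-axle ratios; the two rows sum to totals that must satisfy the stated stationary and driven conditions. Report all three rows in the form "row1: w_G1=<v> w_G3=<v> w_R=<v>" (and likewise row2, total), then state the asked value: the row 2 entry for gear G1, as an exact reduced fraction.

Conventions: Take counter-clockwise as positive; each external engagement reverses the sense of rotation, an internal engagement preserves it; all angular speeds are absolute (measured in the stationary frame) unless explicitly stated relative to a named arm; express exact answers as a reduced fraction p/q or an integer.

planetary set (30T centre, 26T on arm, 82T internal) — Willis relation
row 1 — lock + rotate with arm: ω_sun = ω_ring = ω_arm = x
row 2: sun turns y, ring = −(30/82)·y, arm 0
boundary: total ω_ring = x − (30/82)·y = 0 and total ω_arm = x = 1  ⇒  y = 41/15, x = 1
row 2 ring = −(30/82)·41/15 = -1
totals (row 1 + row 2): sun 1 + 41/15 = 56/15, ring 1 + (-1) = 0, arm 1 + 0 = 1
asked cell (row2, sun) = 41/15

row1: w_G1=1 w_G3=1 w_R=1
row2: w_G1=41/15 w_G3=-1 w_R=0
total: w_G1=56/15 w_G3=0 w_R=1
asked value: 41/15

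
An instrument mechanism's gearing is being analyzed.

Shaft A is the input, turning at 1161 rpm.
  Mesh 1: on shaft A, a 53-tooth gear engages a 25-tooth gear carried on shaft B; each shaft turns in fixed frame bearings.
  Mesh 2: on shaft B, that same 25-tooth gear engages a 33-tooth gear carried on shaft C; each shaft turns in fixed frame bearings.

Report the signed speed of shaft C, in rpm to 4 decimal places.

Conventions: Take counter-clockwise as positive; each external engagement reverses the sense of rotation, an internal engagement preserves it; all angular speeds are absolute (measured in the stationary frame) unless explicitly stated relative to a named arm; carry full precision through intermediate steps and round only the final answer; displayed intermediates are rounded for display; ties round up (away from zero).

2-mesh fixed-axis compound train (all bearings frame-fixed)
mesh 1 [53T→25T]: ω = 1161.0000×53/25 = 2461.3200 rpm, sense flips to −
mesh 2 [25T→33T]: ω = 2461.3200×25/33 = 1864.6364 rpm, sense flips to +
signed output speed = +1864.6364 rpm

+1864.6364 rpm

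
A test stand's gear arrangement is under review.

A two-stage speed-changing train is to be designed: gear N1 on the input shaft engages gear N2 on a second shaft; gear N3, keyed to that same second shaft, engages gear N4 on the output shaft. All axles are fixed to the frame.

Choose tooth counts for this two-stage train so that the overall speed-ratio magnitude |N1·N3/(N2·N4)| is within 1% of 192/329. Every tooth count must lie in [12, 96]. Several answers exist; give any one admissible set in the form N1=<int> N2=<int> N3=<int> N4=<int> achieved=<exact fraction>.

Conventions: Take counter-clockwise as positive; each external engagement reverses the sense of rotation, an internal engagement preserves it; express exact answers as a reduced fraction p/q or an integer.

class = fixed-axis compound train [2-stage, 192/329 wanted]
target = 192/329 in lowest terms: an exact hit needs N1·N3 = k·192 and N2·N4 = k·329 for one integer k, every count in [12, 96]; additionally prefer no 1:1 stage (N1 ≠ N2, N3 ≠ N4)
k = 1: no 1:1-free in-range split of k·192 and k·329 into factor pairs; take k = 2
k = 2: N1·N3 = 384 = 12·32, N2·N4 = 658 = 14·47
achieved = 12·32/(14·47) = 192/329; |achieved − target| = 0 ≤ 48/8225 ✓

N1=12 N2=14 N3=32 N4=47 achieved=192/329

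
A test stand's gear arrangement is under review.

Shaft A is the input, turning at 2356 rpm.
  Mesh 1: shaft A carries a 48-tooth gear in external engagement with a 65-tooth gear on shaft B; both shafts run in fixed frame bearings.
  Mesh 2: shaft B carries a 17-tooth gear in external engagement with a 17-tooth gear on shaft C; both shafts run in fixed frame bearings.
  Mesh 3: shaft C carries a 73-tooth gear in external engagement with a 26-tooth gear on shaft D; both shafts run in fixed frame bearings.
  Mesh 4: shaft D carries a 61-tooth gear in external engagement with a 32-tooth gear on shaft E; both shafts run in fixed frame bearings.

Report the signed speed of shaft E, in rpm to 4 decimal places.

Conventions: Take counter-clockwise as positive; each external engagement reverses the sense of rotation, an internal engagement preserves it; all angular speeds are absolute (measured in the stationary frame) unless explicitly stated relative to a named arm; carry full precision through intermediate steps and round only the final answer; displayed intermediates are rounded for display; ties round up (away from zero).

class = fixed-axis compound train [4 meshes; 4 ratios multiply, 4 sense flips]
mesh 1 [48T→65T]: ω = 2356.0000×48/65 = 1739.8154 rpm, sense flips to −
mesh 2 [17T→17T]: ω = 1739.8154×17/17 = 1739.8154 rpm, sense flips to +
mesh 3 [73T→26T]: ω = 1739.8154×73/26 = 4884.8663 rpm, sense flips to −
mesh 4 [61T→32T]: ω = 4884.8663×61/32 = 9311.7763 rpm, sense flips to +
signed output speed = +9311.7763 rpm

+9311.7763 rpm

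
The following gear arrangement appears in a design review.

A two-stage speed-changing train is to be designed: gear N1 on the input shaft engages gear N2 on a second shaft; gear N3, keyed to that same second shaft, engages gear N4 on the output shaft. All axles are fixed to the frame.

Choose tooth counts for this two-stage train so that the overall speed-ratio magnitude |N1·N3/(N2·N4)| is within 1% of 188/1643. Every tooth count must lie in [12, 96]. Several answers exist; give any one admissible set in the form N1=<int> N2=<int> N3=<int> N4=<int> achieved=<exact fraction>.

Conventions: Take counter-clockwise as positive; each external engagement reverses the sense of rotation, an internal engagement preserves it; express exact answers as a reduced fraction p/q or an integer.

N1=12 N2=53 N3=47 N4=93 achieved=188/1643

topology: fixed-axis compound train — 2 stages, target 188/1643
target = 188/1643 in lowest terms: an exact hit needs N1·N3 = k·188 and N2·N4 = k·1643 for one integer k, every count in [12, 96]; additionally prefer no 1:1 stage (N1 ≠ N2, N3 ≠ N4)
k = 1…2: no 1:1-free in-range split of k·188 and k·1643 into factor pairs; take k = 3
k = 3: N1·N3 = 564 = 12·47, N2·N4 = 4929 = 53·93
achieved = 12·47/(53·93) = 188/1643; |achieved − target| = 0 ≤ 47/41075 ✓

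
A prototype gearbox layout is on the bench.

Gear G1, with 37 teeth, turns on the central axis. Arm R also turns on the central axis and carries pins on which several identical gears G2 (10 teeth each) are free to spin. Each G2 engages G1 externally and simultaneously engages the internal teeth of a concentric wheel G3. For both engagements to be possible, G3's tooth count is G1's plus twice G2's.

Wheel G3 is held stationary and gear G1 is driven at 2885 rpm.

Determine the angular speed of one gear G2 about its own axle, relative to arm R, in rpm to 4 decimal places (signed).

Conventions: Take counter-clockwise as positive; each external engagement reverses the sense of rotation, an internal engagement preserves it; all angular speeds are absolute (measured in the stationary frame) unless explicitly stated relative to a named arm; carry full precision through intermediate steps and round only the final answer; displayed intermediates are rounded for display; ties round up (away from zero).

-6472.8351 rpm

topology: planetary set — G1 37T / G2 10T / G3 57T, arm = carrier (Willis)
normalise by the input: solve with ω_sun = 1, then scale by 2885 rpm
ring teeth: 37 + 2·10 = 57
37(ω_sun−ω_arm) = −57(ω_ring−ω_arm),  ω_ring = 0, ω_sun = 1
37(1−ω_arm) = −57(0−ω_arm)  ⇒  94·ω_arm = 37  ⇒  ω_arm = 37/94
sun–planet mesh: 37·(1−37/94) = −10·(ω_p−ω_arm)  ⇒  ω_p−ω_arm = -2109/940
scale: ω_p−ω_arm = -2109/940 × 2885 rpm = -6472.8351 rpm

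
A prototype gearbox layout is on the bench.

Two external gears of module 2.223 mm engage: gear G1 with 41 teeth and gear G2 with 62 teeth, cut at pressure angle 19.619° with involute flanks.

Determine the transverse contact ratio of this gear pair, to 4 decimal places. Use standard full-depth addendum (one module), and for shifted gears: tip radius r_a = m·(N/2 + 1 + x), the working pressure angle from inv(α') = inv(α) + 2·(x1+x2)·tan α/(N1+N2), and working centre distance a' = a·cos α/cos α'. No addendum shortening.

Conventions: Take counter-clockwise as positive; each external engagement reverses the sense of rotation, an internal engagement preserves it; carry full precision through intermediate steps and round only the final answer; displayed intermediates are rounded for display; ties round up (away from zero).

class = single-mesh tooth geometry [involute pair 41T × 62T, m = 2.223]
base radii: r_b1 = 42.925899, r_b2 = 64.912336
tip radii: r_a1 = 47.794500, r_a2 = 71.136000
no profile shift: α' = α, a' = a
action lengths: √(r_a1²−r_b1²) = 21.016217, √(r_a2²−r_b2²) = 29.098439
base pitch p_b = π·m·cos α = 6.578326
CR = (21.016217 + 29.098439 − 114.484500·sin 19.61900°)/6.578326 = 1.774751
contact ratio ≈ 1.7748

1.7748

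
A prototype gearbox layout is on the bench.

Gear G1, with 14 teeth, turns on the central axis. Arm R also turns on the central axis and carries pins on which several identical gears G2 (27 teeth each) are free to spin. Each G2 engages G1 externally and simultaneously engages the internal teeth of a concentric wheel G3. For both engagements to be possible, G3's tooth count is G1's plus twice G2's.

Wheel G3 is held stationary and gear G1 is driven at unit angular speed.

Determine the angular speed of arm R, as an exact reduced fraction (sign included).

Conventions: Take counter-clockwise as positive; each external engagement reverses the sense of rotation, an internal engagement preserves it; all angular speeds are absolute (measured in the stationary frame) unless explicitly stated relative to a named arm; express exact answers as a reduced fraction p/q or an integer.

planetary set (14T centre, 27T on arm, 68T internal) — Willis relation
ring teeth: 14 + 2·27 = 68
14(ω_sun−ω_arm) = −68(ω_ring−ω_arm),  ω_ring = 0, ω_sun = 1
14(1−ω_arm) = −68(0−ω_arm)  ⇒  82·ω_arm = 14  ⇒  ω_arm = 7/41
exact speed ratio = 7/41

7/41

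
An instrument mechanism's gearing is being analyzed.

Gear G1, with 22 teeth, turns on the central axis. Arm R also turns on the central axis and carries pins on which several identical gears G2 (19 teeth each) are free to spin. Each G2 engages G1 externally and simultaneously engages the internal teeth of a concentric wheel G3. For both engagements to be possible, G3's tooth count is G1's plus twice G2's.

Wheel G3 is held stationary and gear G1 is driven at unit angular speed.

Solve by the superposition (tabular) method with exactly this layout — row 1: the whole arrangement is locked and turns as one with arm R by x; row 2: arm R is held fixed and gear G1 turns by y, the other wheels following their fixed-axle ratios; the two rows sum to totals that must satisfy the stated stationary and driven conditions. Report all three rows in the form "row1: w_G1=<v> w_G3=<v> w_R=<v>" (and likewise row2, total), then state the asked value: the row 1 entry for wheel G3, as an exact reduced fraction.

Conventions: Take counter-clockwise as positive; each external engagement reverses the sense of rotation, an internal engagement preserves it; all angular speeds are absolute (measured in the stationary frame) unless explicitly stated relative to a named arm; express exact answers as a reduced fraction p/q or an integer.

class = planetary set [G3 = 22+2·19 = 60; Willis about the carrier]
superposition row 1 [locked train]: every member turns x
row 2 — arm fixed, fixed-axis ratios: sun y, ring −(22/60)·y, arm 0
boundary: total ω_ring = x − (22/60)·y = 0 and total ω_sun = x + y = 1  ⇒  y = 30/41, x = 11/41
row 2 ring = −(22/60)·30/41 = -11/41
totals (row 1 + row 2): sun 11/41 + 30/41 = 1, ring 11/41 + (-11/41) = 0, arm 11/41 + 0 = 11/41
asked cell (row1, ring) = 11/41

row1: w_G1=11/41 w_G3=11/41 w_R=11/41
row2: w_G1=30/41 w_G3=-11/41 w_R=0
total: w_G1=1 w_G3=0 w_R=11/41
asked value: 11/41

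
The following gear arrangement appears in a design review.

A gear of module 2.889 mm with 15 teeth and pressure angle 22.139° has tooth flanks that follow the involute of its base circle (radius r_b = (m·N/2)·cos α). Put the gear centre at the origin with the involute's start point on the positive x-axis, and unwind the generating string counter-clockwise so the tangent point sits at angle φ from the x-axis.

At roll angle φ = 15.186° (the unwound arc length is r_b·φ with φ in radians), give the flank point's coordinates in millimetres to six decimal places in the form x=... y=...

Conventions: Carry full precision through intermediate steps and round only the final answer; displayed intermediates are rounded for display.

single-mesh involute tooth geometry (15T wheel at module 2.889)
pitch radius r_p = m·N/2 = 2.889·15/2 = 21.667500
base radius r_b = r_p·cos α = 21.667500·cos 22.139° = 20.070006
roll angle φ = 15.186° = 0.26504570 rad
x = r_b·(cos φ + φ·sin φ) = 20.762624
y = r_b·(sin φ − φ·cos φ) = 0.123690

x=20.762624 y=0.123690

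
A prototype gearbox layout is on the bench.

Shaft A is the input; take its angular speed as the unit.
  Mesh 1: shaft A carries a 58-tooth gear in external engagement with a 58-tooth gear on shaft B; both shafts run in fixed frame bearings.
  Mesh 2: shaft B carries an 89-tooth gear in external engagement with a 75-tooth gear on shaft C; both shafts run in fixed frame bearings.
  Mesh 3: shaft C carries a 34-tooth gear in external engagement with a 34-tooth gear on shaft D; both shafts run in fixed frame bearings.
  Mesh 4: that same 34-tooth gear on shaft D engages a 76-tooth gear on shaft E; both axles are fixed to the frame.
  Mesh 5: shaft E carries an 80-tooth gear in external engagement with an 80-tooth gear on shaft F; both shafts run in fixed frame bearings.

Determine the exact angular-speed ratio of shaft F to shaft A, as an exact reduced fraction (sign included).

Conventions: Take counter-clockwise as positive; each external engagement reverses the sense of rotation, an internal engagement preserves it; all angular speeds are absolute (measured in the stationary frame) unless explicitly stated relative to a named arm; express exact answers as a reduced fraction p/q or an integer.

class = fixed-axis compound train [5 meshes; 5 ratios multiply, 5 sense flips]
mesh 1 [58T→58T]: running ratio 1, sense −
mesh 2 [89T→75T]: running ratio 89/75, sense +
mesh 3 [34T→34T]: running ratio 89/75, sense −
mesh 4 [34T→76T]: running ratio 1513/2850, sense +
mesh 5 [80T→80T]: running ratio 1513/2850, sense −
ω_out/ω_in = -1513/2850

-1513/2850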